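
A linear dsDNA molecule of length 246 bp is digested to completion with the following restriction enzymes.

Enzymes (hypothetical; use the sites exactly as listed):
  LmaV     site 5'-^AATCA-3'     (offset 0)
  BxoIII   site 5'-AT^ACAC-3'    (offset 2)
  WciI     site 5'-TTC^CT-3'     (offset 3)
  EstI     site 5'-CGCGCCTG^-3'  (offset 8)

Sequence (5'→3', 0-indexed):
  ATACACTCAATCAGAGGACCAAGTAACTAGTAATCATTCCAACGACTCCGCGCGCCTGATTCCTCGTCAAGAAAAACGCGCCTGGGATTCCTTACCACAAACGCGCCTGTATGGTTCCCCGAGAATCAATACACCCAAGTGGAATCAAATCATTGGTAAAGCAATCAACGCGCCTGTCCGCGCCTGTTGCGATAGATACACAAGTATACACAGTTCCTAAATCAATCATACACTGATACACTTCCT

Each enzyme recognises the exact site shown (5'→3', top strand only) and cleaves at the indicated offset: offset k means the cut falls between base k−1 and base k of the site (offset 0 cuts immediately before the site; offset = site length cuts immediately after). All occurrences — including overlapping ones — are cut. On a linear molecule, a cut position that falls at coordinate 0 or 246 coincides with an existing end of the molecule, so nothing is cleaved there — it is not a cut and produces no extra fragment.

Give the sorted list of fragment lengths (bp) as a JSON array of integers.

[2,2,3,4,4,5,6,6,6,7,7,8,9,10,10,11,12,14,14,15,19,22,23,27]

Site scan:
  LmaV (AATCA, off=0): starts [8, 31, 123, 142, 147, 162, 219, 223] → cuts [8, 31, 123, 142, 147, 162, 219, 223]
  BxoIII (ATACAC, off=2): starts [0, 128, 195, 205, 227, 235] → cuts [2, 130, 197, 207, 229, 237]
  WciI (TTCCT, off=3): starts [59, 87, 213, 241] → cuts [62, 90, 216, 244]
  EstI (CGCGCCTG, off=8): starts [50, 76, 101, 168, 178] → cuts [58, 84, 109, 176, 186]

Pooled cuts: [2, 8, 31, 58, 62, 84, 90, 109, 123, 130, 142, 147, 162, 176, 186, 197, 207, 216, 219, 223, 229, 237, 244]

Fragment lengths:
  [0,2): 2 bp
  [2,8): 6 bp
  [8,31): 23 bp
  [31,58): 27 bp
  [58,62): 4 bp
  [62,84): 22 bp
  [84,90): 6 bp
  [90,109): 19 bp
  [109,123): 14 bp
  [123,130): 7 bp
  [130,142): 12 bp
  [142,147): 5 bp
  [147,162): 15 bp
  [162,176): 14 bp
  [176,186): 10 bp
  [186,197): 11 bp
  [197,207): 10 bp
  [207,216): 9 bp
  [216,219): 3 bp
  [219,223): 4 bp
  [223,229): 6 bp
  [229,237): 8 bp
  [237,244): 7 bp
  [244,246): 2 bp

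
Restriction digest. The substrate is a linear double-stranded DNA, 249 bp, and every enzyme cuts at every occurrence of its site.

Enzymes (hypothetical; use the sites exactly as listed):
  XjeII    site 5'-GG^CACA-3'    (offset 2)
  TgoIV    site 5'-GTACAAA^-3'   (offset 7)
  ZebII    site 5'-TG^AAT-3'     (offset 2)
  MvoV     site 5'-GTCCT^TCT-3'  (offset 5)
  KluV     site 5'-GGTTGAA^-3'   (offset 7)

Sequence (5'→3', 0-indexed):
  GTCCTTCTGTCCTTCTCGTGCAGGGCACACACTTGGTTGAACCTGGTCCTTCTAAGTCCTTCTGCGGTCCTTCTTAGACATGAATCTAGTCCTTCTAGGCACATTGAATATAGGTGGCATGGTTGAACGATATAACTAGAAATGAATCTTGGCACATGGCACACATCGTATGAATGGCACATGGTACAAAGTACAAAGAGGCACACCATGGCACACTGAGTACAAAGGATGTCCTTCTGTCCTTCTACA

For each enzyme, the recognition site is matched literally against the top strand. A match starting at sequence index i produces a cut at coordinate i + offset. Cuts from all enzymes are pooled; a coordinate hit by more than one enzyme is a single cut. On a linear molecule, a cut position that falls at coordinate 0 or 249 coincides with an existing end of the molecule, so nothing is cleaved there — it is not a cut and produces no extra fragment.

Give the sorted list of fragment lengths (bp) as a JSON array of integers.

[4,5,5,6,6,7,7,7,8,8,8,9,9,10,10,11,11,11,12,13,13,15,16,17,21]

Per-enzyme occurrences:
  XjeII GGCACA/2: at [23, 97, 150, 157, 175, 199, 209] ⇒ [25, 99, 152, 159, 177, 201, 211]
  TgoIV GTACAAA/7: at [183, 190, 219] ⇒ [190, 197, 226]
  ZebII TGAAT/2: at [80, 104, 142, 170] ⇒ [82, 106, 144, 172]
  MvoV GTCCTTCT/5: at [0, 8, 45, 55, 66, 88, 230, 238] ⇒ [5, 13, 50, 60, 71, 93, 235, 243]
  KluV GGTTGAA/7: at [34, 120] ⇒ [41, 127]

All cut coordinates (distinct, sorted): [5, 13, 25, 41, 50, 60, 71, 82, 93, 99, 106, 127, 144, 152, 159, 172, 177, 190, 197, 201, 211, 226, 235, 243]

Fragments:
  [0,5): 5 bp
  [5,13): 8 bp
  [13,25): 12 bp
  [25,41): 16 bp
  [41,50): 9 bp
  [50,60): 10 bp
  [60,71): 11 bp
  [71,82): 11 bp
  [82,93): 11 bp
  [93,99): 6 bp
  [99,106): 7 bp
  [106,127): 21 bp
  [127,144): 17 bp
  [144,152): 8 bp
  [152,159): 7 bp
  [159,172): 13 bp
  [172,177): 5 bp
  [177,190): 13 bp
  [190,197): 7 bp
  [197,201): 4 bp
  [201,211): 10 bp
  [211,226): 15 bp
  [226,235): 9 bp
  [235,243): 8 bp
  [243,249): 6 bp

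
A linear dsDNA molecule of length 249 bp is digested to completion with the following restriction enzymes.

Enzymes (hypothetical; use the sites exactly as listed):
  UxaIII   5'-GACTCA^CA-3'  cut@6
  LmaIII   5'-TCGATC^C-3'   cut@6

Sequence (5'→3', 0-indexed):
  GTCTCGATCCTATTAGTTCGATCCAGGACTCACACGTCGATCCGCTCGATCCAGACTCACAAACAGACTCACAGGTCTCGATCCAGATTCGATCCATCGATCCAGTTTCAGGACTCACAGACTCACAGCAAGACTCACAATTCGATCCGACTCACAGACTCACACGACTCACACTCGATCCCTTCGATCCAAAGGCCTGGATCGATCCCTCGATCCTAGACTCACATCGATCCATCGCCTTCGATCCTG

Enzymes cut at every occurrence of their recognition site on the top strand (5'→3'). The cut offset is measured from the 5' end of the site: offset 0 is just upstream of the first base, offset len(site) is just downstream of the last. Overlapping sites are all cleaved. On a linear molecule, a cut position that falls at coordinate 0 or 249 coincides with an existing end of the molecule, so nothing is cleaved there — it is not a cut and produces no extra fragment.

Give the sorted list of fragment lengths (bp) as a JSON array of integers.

Per-enzyme occurrences:
  UxaIII (GACTCACA, off=6): starts [26, 53, 65, 111, 119, 131, 148, 156, 165, 218] → cuts [32, 59, 71, 117, 125, 137, 154, 162, 171, 224]
  LmaIII (TCGATCC, off=6): starts [3, 17, 36, 45, 77, 88, 96, 141, 174, 183, 201, 209, 226, 240] → cuts [9, 23, 42, 51, 83, 94, 102, 147, 180, 189, 207, 215, 232, 246]

All cut coordinates (distinct, sorted): [9, 23, 32, 42, 51, 59, 71, 83, 94, 102, 117, 125, 137, 147, 154, 162, 171, 180, 189, 207, 215, 224, 232, 246]

Fragment lengths:
  [0,9): 9 bp
  [9,23): 14 bp
  [23,32): 9 bp
  [32,42): 10 bp
  [42,51): 9 bp
  [51,59): 8 bp
  [59,71): 12 bp
  [71,83): 12 bp
  [83,94): 11 bp
  [94,102): 8 bp
  [102,117): 15 bp
  [117,125): 8 bp
  [125,137): 12 bp
  [137,147): 10 bp
  [147,154): 7 bp
  [154,162): 8 bp
  [162,171): 9 bp
  [171,180): 9 bp
  [180,189): 9 bp
  [189,207): 18 bp
  [207,215): 8 bp
  [215,224): 9 bp
  [224,232): 8 bp
  [232,246): 14 bp
  [246,249): 3 bp

[3,7,8,8,8,8,8,8,9,9,9,9,9,9,9,10,10,11,12,12,12,14,14,15,18]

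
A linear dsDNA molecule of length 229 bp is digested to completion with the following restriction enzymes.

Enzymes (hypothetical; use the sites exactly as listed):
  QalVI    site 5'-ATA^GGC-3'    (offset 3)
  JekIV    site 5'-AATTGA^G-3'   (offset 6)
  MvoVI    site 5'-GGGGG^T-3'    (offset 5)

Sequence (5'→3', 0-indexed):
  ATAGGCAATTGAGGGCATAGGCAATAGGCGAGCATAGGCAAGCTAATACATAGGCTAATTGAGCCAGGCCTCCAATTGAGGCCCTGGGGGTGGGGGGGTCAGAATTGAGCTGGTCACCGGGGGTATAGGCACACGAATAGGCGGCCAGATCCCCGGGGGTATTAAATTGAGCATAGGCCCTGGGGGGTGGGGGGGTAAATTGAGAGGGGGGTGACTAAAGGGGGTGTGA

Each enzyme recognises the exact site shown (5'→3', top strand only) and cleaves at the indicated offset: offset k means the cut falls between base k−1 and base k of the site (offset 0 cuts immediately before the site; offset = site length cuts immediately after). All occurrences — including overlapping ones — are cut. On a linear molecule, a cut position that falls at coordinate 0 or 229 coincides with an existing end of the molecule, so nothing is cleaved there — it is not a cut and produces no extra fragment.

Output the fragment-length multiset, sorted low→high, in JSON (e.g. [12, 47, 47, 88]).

Per-enzyme occurrences:
  QalVI ATAGGC/3: at [0, 16, 23, 33, 49, 124, 136, 172] ⇒ [3, 19, 26, 36, 52, 127, 139, 175]
  JekIV AATTGAG/6: at [6, 56, 73, 102, 164, 197] ⇒ [12, 62, 79, 108, 170, 203]
  MvoVI GGGGGT/5: at [85, 93, 118, 154, 182, 190, 206, 219] ⇒ [90, 98, 123, 159, 187, 195, 211, 224]

All cut coordinates (distinct, sorted): [3, 12, 19, 26, 36, 52, 62, 79, 90, 98, 108, 123, 127, 139, 159, 170, 175, 187, 195, 203, 211, 224]

Fragments:
  [0,3): 3 bp
  [3,12): 9 bp
  [12,19): 7 bp
  [19,26): 7 bp
  [26,36): 10 bp
  [36,52): 16 bp
  [52,62): 10 bp
  [62,79): 17 bp
  [79,90): 11 bp
  [90,98): 8 bp
  [98,108): 10 bp
  [108,123): 15 bp
  [123,127): 4 bp
  [127,139): 12 bp
  [139,159): 20 bp
  [159,170): 11 bp
  [170,175): 5 bp
  [175,187): 12 bp
  [187,195): 8 bp
  [195,203): 8 bp
  [203,211): 8 bp
  [211,224): 13 bp
  [224,229): 5 bp

[3,4,5,5,7,7,8,8,8,8,9,10,10,10,11,11,12,12,13,15,16,17,20]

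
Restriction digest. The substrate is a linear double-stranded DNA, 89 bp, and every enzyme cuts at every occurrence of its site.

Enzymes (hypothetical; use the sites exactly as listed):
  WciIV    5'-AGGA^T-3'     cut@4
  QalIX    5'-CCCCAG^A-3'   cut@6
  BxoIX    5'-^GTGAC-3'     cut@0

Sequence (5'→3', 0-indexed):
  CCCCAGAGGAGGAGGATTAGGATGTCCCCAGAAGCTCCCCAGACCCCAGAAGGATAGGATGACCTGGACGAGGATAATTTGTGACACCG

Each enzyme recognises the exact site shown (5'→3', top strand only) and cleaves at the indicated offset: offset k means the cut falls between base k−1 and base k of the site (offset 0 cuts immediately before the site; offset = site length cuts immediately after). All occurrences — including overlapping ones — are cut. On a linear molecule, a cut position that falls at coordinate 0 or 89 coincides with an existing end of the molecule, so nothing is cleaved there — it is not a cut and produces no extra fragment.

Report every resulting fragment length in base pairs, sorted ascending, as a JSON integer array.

[5,5,6,6,6,7,9,9,10,11,15]

Per-enzyme occurrences:
  WciIV (AGGAT, off=4): starts [12, 18, 50, 55, 70] → cuts [16, 22, 54, 59, 74]
  QalIX (CCCCAGA, off=6): starts [0, 25, 36, 43] → cuts [6, 31, 42, 49]
  BxoIX (GTGAC, off=0): starts [80] → cuts [80]

Pooled cuts: [6, 16, 22, 31, 42, 49, 54, 59, 74, 80]

Fragments:
  [0,6): 6 bp
  [6,16): 10 bp
  [16,22): 6 bp
  [22,31): 9 bp
  [31,42): 11 bp
  [42,49): 7 bp
  [49,54): 5 bp
  [54,59): 5 bp
  [59,74): 15 bp
  [74,80): 6 bp
  [80,89): 9 bp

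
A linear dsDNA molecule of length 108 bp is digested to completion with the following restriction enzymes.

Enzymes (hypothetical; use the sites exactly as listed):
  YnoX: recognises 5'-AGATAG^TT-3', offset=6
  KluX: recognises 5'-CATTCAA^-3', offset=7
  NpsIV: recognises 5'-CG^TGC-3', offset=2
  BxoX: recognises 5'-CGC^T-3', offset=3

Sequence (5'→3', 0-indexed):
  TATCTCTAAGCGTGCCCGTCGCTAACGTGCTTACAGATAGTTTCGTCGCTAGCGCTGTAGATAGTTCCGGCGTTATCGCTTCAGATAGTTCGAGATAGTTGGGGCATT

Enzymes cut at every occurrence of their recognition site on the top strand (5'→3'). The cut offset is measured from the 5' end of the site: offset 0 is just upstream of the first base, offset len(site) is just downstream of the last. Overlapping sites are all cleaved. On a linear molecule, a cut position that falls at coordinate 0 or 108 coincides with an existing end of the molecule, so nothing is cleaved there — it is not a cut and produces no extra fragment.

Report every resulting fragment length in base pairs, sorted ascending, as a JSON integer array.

[5,6,9,9,9,10,10,10,12,13,15]

Per-enzyme occurrences:
  YnoX (AGATAGTT, off=6): starts [34, 58, 82, 92] → cuts [40, 64, 88, 98]
  KluX (CATTCAA, off=7): no sites
  NpsIV (CGTGC, off=2): starts [10, 25] → cuts [12, 27]
  BxoX (CGCT, off=3): starts [19, 46, 52, 76] → cuts [22, 49, 55, 79]

All cut coordinates (distinct, sorted): [12, 22, 27, 40, 49, 55, 64, 79, 88, 98]

Fragments:
  [0,12): 12 bp
  [12,22): 10 bp
  [22,27): 5 bp
  [27,40): 13 bp
  [40,49): 9 bp
  [49,55): 6 bp
  [55,64): 9 bp
  [64,79): 15 bp
  [79,88): 9 bp
  [88,98): 10 bp
  [98,108): 10 bp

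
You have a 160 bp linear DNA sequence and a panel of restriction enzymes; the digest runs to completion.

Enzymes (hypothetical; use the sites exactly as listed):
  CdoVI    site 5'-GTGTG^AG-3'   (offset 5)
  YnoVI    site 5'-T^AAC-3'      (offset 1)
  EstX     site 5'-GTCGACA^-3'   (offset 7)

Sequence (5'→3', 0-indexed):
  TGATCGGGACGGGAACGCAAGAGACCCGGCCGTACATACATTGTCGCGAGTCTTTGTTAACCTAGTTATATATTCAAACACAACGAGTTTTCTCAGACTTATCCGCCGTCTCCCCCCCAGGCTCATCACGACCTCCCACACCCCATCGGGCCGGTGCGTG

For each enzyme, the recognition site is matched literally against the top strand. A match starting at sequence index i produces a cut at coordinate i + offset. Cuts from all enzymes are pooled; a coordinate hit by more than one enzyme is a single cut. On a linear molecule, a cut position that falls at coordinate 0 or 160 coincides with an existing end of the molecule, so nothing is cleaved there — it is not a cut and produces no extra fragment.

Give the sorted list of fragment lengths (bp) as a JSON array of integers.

Site scan:
  CdoVI (GTGTGAG, off=5): no sites
  YnoVI TAAC/1: at [57] ⇒ [58]
  EstX (GTCGACA, off=7): no sites

Pooled cuts: [58]

Fragment lengths:
  [0,58): 58 bp
  [58,160): 102 bp

[58,102]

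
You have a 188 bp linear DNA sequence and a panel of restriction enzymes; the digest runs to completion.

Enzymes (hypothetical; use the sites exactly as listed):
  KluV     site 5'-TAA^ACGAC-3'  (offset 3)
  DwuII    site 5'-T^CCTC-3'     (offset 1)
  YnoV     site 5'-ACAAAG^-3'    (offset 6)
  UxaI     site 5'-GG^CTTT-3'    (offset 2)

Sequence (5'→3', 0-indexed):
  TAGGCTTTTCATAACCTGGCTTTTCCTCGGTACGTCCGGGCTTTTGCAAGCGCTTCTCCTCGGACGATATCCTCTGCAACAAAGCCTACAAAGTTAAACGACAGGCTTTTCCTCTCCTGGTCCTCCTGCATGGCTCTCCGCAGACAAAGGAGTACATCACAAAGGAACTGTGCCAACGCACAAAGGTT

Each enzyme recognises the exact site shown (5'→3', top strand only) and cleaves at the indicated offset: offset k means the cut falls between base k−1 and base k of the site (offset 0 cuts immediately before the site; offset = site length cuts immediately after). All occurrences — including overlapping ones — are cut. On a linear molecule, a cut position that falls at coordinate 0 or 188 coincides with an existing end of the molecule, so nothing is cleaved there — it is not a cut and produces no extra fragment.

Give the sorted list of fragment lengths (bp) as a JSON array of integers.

Scan for sites:
  KluV TAAACGAC/3: at [94] ⇒ [97]
  DwuII TCCTC/1: at [23, 56, 69, 109, 120] ⇒ [24, 57, 70, 110, 121]
  YnoV ACAAAG/6: at [78, 87, 143, 158, 179] ⇒ [84, 93, 149, 164, 185]
  UxaI GGCTTT/2: at [2, 17, 38, 103] ⇒ [4, 19, 40, 105]

Pooled cuts: [4, 19, 24, 40, 57, 70, 84, 93, 97, 105, 110, 121, 149, 164, 185]

Fragments:
  [0,4): 4 bp
  [4,19): 15 bp
  [19,24): 5 bp
  [24,40): 16 bp
  [40,57): 17 bp
  [57,70): 13 bp
  [70,84): 14 bp
  [84,93): 9 bp
  [93,97): 4 bp
  [97,105): 8 bp
  [105,110): 5 bp
  [110,121): 11 bp
  [121,149): 28 bp
  [149,164): 15 bp
  [164,185): 21 bp
  [185,188): 3 bp

[3,4,4,5,5,8,9,11,13,14,15,15,16,17,21,28]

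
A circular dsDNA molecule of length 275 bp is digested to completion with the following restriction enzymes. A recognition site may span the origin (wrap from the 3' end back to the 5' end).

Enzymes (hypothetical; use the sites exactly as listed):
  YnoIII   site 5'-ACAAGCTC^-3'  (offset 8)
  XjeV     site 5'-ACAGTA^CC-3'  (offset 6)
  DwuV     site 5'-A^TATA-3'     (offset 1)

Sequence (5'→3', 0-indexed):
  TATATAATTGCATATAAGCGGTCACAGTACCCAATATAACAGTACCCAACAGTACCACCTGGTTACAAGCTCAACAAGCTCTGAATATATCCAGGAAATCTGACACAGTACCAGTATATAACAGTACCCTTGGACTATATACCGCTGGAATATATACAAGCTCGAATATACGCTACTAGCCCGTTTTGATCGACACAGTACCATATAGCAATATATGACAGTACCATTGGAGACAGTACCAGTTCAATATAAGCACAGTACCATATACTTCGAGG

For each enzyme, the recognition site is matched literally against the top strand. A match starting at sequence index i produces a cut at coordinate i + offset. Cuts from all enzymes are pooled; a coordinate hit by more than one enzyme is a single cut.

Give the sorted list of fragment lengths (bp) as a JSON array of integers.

Scan for sites:
  YnoIII (ACAAGCTC, off=8): starts [64, 73, 155] → cuts [72, 81, 163]
  XjeV (ACAGTACC, off=6): starts [23, 38, 48, 104, 120, 194, 217, 232, 254] → cuts [29, 44, 54, 110, 126, 200, 223, 238, 260]
  DwuV (ATATA, off=1): starts [1, 11, 33, 84, 115, 136, 149, 151, 165, 202, 210, 246, 262] → cuts [2, 12, 34, 85, 116, 137, 150, 152, 166, 203, 211, 247, 263]

Pooled cuts: [2, 12, 29, 34, 44, 54, 72, 81, 85, 110, 116, 126, 137, 150, 152, 163, 166, 200, 203, 211, 223, 238, 247, 260, 263]

Fragment lengths:
  2→12: 10 bp
  12→29: 17 bp
  29→34: 5 bp
  34→44: 10 bp
  44→54: 10 bp
  54→72: 18 bp
  72→81: 9 bp
  81→85: 4 bp
  85→110: 25 bp
  110→116: 6 bp
  116→126: 10 bp
  126→137: 11 bp
  137→150: 13 bp
  150→152: 2 bp
  152→163: 11 bp
  163→166: 3 bp
  166→200: 34 bp
  200→203: 3 bp
  203→211: 8 bp
  211→223: 12 bp
  223→238: 15 bp
  238→247: 9 bp
  247→260: 13 bp
  260→263: 3 bp
  263→2 (wrap): 275-263+2 = 14 bp

[2,3,3,3,4,5,6,8,9,9,10,10,10,10,11,11,12,13,13,14,15,17,18,25,34]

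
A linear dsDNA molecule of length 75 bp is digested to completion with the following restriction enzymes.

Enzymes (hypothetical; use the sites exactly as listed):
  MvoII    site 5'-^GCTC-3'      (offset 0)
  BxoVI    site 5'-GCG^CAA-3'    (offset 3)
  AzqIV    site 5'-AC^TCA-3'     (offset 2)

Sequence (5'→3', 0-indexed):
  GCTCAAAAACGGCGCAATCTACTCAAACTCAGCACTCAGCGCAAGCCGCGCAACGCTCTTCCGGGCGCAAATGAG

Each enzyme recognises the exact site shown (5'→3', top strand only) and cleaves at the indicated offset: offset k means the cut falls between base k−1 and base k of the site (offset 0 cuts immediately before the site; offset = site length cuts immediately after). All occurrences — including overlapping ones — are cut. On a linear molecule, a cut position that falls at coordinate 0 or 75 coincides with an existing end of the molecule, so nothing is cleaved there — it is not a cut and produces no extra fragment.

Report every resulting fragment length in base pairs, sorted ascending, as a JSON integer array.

[4,6,6,7,8,8,9,13,14]

Scan for sites:
  MvoII GCTC/0: at [0, 54] ⇒ [54] (position 0 is a terminus of the linear molecule — no cut)
  BxoVI GCGCAA/3: at [11, 38, 47, 64] ⇒ [14, 41, 50, 67]
  AzqIV ACTCA/2: at [20, 26, 33] ⇒ [22, 28, 35]

Pooled cuts: [14, 22, 28, 35, 41, 50, 54, 67]

Fragment lengths:
  [0,14): 14 bp
  [14,22): 8 bp
  [22,28): 6 bp
  [28,35): 7 bp
  [35,41): 6 bp
  [41,50): 9 bp
  [50,54): 4 bp
  [54,67): 13 bp
  [67,75): 8 bp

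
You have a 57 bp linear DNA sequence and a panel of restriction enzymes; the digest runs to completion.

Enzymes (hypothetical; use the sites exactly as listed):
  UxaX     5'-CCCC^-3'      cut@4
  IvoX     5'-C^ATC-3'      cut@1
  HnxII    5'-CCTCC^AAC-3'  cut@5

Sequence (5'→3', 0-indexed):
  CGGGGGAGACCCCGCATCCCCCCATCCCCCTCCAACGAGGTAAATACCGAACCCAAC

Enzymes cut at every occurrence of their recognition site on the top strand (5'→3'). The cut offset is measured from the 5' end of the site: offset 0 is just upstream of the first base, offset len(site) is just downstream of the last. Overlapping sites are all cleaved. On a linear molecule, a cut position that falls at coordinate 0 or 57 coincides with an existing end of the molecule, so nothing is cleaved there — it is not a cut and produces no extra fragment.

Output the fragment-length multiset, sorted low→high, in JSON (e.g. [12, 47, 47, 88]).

Scan for sites:
  UxaX CCCC/4: at [9, 17, 18, 19, 25, 26] ⇒ [13, 21, 22, 23, 29, 30]
  IvoX CATC/1: at [14, 22] ⇒ [15, 23]
  HnxII CCTCCAAC/5: at [28] ⇒ [33]

All cut coordinates (distinct, sorted): [13, 15, 21, 22, 23, 29, 30, 33]

Fragment lengths:
  [0,13): 13 bp
  [13,15): 2 bp
  [15,21): 6 bp
  [21,22): 1 bp
  [22,23): 1 bp
  [23,29): 6 bp
  [29,30): 1 bp
  [30,33): 3 bp
  [33,57): 24 bp

[1,1,1,2,3,6,6,13,24]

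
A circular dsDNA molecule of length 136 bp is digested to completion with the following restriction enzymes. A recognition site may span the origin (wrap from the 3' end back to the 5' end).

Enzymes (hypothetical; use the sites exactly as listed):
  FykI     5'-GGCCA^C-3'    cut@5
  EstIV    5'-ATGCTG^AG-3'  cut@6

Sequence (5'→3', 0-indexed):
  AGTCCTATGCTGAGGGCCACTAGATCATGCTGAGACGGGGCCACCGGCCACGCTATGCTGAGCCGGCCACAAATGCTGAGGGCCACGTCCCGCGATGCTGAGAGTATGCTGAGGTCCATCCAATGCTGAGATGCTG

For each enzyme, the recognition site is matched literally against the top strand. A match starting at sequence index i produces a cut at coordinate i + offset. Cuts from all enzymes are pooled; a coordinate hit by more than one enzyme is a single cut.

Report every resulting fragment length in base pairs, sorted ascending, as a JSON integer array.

Per-enzyme occurrences:
  FykI (GGCCAC, off=5): starts [14, 38, 45, 64, 80] → cuts [19, 43, 50, 69, 85]
  EstIV (ATGCTGAG, off=6): starts [6, 26, 54, 72, 94, 105, 122, 130] → cuts [0, 12, 32, 60, 78, 100, 111, 128]

All cut coordinates (distinct, sorted): [0, 12, 19, 32, 43, 50, 60, 69, 78, 85, 100, 111, 128]

Fragment lengths:
  0→12: 12 bp
  12→19: 7 bp
  19→32: 13 bp
  32→43: 11 bp
  43→50: 7 bp
  50→60: 10 bp
  60→69: 9 bp
  69→78: 9 bp
  78→85: 7 bp
  85→100: 15 bp
  100→111: 11 bp
  111→128: 17 bp
  128→0 (wrap): 136-128+0 = 8 bp

[7,7,7,8,9,9,10,11,11,12,13,15,17]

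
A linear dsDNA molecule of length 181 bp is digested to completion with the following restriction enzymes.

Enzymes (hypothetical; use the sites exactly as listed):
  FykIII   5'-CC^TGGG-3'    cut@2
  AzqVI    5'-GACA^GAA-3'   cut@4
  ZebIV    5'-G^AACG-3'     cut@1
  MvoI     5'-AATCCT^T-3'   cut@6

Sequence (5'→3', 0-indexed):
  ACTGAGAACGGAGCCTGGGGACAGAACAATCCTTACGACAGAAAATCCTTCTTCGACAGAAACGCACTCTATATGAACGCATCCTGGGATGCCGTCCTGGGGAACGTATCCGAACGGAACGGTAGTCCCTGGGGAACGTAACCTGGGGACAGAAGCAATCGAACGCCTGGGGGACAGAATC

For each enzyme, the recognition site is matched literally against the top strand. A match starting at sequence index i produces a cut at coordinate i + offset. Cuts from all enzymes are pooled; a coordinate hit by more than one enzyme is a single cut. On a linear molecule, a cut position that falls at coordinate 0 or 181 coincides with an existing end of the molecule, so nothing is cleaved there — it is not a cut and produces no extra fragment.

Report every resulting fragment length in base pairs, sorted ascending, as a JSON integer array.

[5,5,5,5,6,6,7,8,8,9,9,9,9,9,9,10,10,10,12,13,17]

Site scan:
  FykIII (CCTGGG, off=2): starts [13, 82, 95, 127, 141, 165] → cuts [15, 84, 97, 129, 143, 167]
  AzqVI (GACAGAA, off=4): starts [19, 36, 54, 147, 172] → cuts [23, 40, 58, 151, 176]
  ZebIV (GAACG, off=1): starts [5, 74, 101, 111, 116, 133, 160] → cuts [6, 75, 102, 112, 117, 134, 161]
  MvoI (AATCCTT, off=6): starts [27, 43] → cuts [33, 49]

Pooled cuts: [6, 15, 23, 33, 40, 49, 58, 75, 84, 97, 102, 112, 117, 129, 134, 143, 151, 161, 167, 176]

Fragment lengths:
  [0,6): 6 bp
  [6,15): 9 bp
  [15,23): 8 bp
  [23,33): 10 bp
  [33,40): 7 bp
  [40,49): 9 bp
  [49,58): 9 bp
  [58,75): 17 bp
  [75,84): 9 bp
  [84,97): 13 bp
  [97,102): 5 bp
  [102,112): 10 bp
  [112,117): 5 bp
  [117,129): 12 bp
  [129,134): 5 bp
  [134,143): 9 bp
  [143,151): 8 bp
  [151,161): 10 bp
  [161,167): 6 bp
  [167,176): 9 bp
  [176,181): 5 bp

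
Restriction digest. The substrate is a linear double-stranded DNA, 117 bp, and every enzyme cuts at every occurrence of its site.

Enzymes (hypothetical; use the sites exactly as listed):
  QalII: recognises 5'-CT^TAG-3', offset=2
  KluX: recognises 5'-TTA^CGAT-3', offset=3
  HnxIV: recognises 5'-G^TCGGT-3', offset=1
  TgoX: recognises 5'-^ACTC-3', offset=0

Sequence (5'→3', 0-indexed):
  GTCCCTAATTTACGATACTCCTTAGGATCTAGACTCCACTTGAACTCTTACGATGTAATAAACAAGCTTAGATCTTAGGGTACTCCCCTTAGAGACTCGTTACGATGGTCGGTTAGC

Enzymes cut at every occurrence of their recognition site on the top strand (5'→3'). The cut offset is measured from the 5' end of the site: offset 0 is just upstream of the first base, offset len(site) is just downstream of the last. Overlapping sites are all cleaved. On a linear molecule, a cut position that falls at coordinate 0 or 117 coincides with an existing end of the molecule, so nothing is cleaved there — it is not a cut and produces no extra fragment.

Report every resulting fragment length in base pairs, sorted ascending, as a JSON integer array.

Scan for sites:
  QalII CTTAG/2: at [20, 66, 73, 87] ⇒ [22, 68, 75, 89]
  KluX TTACGAT/3: at [9, 47, 99] ⇒ [12, 50, 102]
  HnxIV GTCGGT/1: at [107] ⇒ [108]
  TgoX ACTC/0: at [16, 32, 43, 81, 94] ⇒ [16, 32, 43, 81, 94]

All cut coordinates (distinct, sorted): [12, 16, 22, 32, 43, 50, 68, 75, 81, 89, 94, 102, 108]

Fragment lengths:
  [0,12): 12 bp
  [12,16): 4 bp
  [16,22): 6 bp
  [22,32): 10 bp
  [32,43): 11 bp
  [43,50): 7 bp
  [50,68): 18 bp
  [68,75): 7 bp
  [75,81): 6 bp
  [81,89): 8 bp
  [89,94): 5 bp
  [94,102): 8 bp
  [102,108): 6 bp
  [108,117): 9 bp

[4,5,6,6,6,7,7,8,8,9,10,11,12,18]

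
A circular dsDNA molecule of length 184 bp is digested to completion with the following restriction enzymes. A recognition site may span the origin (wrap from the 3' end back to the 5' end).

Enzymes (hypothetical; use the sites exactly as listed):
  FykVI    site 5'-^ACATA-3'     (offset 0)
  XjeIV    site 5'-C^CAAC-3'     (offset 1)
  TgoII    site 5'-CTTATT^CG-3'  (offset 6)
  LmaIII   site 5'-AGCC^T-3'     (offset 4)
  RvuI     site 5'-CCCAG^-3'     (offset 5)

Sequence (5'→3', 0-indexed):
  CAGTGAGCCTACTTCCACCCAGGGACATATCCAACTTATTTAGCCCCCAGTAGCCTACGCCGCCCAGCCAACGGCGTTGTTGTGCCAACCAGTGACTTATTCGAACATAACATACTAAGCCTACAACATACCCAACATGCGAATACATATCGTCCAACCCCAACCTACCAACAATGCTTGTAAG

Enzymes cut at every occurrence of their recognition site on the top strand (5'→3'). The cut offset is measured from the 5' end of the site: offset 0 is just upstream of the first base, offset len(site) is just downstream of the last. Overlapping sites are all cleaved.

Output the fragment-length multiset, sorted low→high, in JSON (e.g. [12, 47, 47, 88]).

Per-enzyme occurrences:
  FykVI (ACATA, off=0): starts [24, 104, 109, 125, 144] → cuts [24, 104, 109, 125, 144]
  XjeIV (CCAAC, off=1): starts [30, 67, 84, 131, 153, 159, 167] → cuts [31, 68, 85, 132, 154, 160, 168]
  TgoII (CTTATTCG, off=6): starts [95] → cuts [101]
  LmaIII (AGCCT, off=4): starts [5, 51, 117] → cuts [9, 55, 121]
  RvuI (CCCAG, off=5): starts [17, 45, 62] → cuts [22, 50, 67]

All cut coordinates (distinct, sorted): [9, 22, 24, 31, 50, 55, 67, 68, 85, 101, 104, 109, 121, 125, 132, 144, 154, 160, 168]

Fragments:
  9→22: 13 bp
  22→24: 2 bp
  24→31: 7 bp
  31→50: 19 bp
  50→55: 5 bp
  55→67: 12 bp
  67→68: 1 bp
  68→85: 17 bp
  85→101: 16 bp
  101→104: 3 bp
  104→109: 5 bp
  109→121: 12 bp
  121→125: 4 bp
  125→132: 7 bp
  132→144: 12 bp
  144→154: 10 bp
  154→160: 6 bp
  160→168: 8 bp
  168→9 (wrap): 184-168+9 = 25 bp

[1,2,3,4,5,5,6,7,7,8,10,12,12,12,13,16,17,19,25]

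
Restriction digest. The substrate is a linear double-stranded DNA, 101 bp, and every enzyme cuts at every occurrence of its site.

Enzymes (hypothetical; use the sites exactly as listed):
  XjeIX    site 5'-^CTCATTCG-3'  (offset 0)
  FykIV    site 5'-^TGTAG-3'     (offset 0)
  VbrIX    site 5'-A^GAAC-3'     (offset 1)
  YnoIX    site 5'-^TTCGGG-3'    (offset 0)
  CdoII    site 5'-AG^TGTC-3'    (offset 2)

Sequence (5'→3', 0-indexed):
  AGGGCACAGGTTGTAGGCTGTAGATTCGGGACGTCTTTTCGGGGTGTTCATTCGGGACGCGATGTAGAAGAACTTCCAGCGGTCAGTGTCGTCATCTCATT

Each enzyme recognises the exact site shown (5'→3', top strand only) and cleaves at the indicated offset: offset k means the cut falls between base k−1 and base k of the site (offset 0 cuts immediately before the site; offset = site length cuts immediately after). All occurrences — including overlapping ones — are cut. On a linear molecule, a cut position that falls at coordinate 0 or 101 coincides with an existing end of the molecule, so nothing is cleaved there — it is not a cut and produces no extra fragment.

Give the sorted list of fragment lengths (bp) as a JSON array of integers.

Per-enzyme occurrences:
  XjeIX (CTCATTCG, off=0): no sites
  FykIV (TGTAG, off=0): starts [11, 18, 62] → cuts [11, 18, 62]
  VbrIX (AGAAC, off=1): starts [68] → cuts [69]
  YnoIX (TTCGGG, off=0): starts [24, 37, 50] → cuts [24, 37, 50]
  CdoII (AGTGTC, off=2): starts [84] → cuts [86]

All cut coordinates (distinct, sorted): [11, 18, 24, 37, 50, 62, 69, 86]

Fragment lengths:
  [0,11): 11 bp
  [11,18): 7 bp
  [18,24): 6 bp
  [24,37): 13 bp
  [37,50): 13 bp
  [50,62): 12 bp
  [62,69): 7 bp
  [69,86): 17 bp
  [86,101): 15 bp

[6,7,7,11,12,13,13,15,17]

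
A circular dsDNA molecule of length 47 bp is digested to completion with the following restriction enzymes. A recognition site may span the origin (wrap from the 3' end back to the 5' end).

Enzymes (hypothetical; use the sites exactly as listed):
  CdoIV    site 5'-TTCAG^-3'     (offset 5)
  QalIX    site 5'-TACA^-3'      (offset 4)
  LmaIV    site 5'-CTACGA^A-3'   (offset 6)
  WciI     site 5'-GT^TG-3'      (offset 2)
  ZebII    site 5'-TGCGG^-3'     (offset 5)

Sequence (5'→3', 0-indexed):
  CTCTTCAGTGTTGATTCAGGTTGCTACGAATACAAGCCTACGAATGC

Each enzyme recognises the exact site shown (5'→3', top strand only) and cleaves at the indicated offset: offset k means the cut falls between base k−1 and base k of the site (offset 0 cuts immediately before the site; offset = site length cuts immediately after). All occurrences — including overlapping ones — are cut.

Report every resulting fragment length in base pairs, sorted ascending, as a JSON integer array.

[2,3,5,8,8,9,12]

Scan for sites:
  CdoIV (TTCAG, off=5): starts [3, 14] → cuts [8, 19]
  QalIX (TACA, off=4): starts [30] → cuts [34]
  LmaIV (CTACGAA, off=6): starts [23, 37] → cuts [29, 43]
  WciI (GTTG, off=2): starts [9, 19] → cuts [11, 21]
  ZebII (TGCGG, off=5): no sites

All cut coordinates (distinct, sorted): [8, 11, 19, 21, 29, 34, 43]

Fragments:
  8→11: 3 bp
  11→19: 8 bp
  19→21: 2 bp
  21→29: 8 bp
  29→34: 5 bp
  34→43: 9 bp
  43→8 (wrap): 47-43+8 = 12 bp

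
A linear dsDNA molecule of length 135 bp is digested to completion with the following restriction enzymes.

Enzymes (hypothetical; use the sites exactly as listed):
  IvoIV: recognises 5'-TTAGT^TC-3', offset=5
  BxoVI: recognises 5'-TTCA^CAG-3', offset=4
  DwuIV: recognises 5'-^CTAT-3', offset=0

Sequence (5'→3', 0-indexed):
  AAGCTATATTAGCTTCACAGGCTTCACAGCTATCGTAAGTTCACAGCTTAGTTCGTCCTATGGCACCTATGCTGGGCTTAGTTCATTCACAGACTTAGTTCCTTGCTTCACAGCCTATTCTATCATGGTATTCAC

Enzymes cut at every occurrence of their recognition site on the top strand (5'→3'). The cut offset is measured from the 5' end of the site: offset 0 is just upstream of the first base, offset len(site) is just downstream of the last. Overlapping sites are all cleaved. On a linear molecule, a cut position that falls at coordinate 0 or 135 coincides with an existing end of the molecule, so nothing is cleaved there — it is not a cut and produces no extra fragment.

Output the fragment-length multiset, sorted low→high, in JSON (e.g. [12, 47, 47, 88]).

Per-enzyme occurrences:
  IvoIV (TTAGTTC, off=5): starts [47, 77, 94] → cuts [52, 82, 99]
  BxoVI (TTCACAG, off=4): starts [13, 22, 39, 85, 106] → cuts [17, 26, 43, 89, 110]
  DwuIV (CTAT, off=0): starts [3, 29, 57, 66, 114, 119] → cuts [3, 29, 57, 66, 114, 119]

Pooled cuts: [3, 17, 26, 29, 43, 52, 57, 66, 82, 89, 99, 110, 114, 119]

Fragments:
  [0,3): 3 bp
  [3,17): 14 bp
  [17,26): 9 bp
  [26,29): 3 bp
  [29,43): 14 bp
  [43,52): 9 bp
  [52,57): 5 bp
  [57,66): 9 bp
  [66,82): 16 bp
  [82,89): 7 bp
  [89,99): 10 bp
  [99,110): 11 bp
  [110,114): 4 bp
  [114,119): 5 bp
  [119,135): 16 bp

[3,3,4,5,5,7,9,9,9,10,11,14,14,16,16]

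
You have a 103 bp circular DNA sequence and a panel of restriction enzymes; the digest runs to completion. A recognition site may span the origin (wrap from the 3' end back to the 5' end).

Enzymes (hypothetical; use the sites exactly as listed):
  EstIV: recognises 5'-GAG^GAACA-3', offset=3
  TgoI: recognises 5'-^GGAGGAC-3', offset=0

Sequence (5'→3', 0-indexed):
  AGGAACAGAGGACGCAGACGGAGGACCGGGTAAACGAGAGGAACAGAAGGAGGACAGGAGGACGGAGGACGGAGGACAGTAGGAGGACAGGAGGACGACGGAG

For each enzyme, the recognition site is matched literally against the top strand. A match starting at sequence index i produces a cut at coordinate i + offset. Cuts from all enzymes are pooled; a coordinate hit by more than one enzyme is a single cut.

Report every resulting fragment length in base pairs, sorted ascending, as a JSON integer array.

Site scan:
  EstIV GAGGAACA/3: at [37, 102] ⇒ [2, 40]
  TgoI GGAGGAC/0: at [19, 48, 56, 63, 70, 81, 89] ⇒ [19, 48, 56, 63, 70, 81, 89]

Pooled cuts: [2, 19, 40, 48, 56, 63, 70, 81, 89]

Fragment lengths:
  2→19: 17 bp
  19→40: 21 bp
  40→48: 8 bp
  48→56: 8 bp
  56→63: 7 bp
  63→70: 7 bp
  70→81: 11 bp
  81→89: 8 bp
  89→2 (wrap): 103-89+2 = 16 bp

[7,7,8,8,8,11,16,17,21]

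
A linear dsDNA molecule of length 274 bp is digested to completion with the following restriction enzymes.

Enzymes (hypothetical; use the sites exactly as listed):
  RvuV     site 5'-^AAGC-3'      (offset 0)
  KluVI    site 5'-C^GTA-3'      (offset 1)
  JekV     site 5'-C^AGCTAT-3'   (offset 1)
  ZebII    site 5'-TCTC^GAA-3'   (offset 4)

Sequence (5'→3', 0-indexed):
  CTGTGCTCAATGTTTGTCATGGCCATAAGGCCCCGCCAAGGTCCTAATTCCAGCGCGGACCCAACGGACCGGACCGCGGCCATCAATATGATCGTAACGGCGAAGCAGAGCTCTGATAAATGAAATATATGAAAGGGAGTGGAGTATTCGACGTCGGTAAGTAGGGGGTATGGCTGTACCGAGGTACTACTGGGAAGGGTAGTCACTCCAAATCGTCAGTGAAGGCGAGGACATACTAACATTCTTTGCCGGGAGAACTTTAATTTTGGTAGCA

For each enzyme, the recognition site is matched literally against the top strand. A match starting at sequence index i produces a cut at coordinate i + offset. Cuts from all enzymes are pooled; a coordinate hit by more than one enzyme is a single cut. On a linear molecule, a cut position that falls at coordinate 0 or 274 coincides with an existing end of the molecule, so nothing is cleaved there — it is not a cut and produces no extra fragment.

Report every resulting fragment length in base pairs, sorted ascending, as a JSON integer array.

[9,93,172]

Per-enzyme occurrences:
  RvuV AAGC/0: at [102] ⇒ [102]
  KluVI CGTA/1: at [92] ⇒ [93]
  JekV (CAGCTAT, off=1): no sites
  ZebII (TCTCGAA, off=4): no sites

Pooled cuts: [93, 102]

Fragments:
  [0,93): 93 bp
  [93,102): 9 bp
  [102,274): 172 bp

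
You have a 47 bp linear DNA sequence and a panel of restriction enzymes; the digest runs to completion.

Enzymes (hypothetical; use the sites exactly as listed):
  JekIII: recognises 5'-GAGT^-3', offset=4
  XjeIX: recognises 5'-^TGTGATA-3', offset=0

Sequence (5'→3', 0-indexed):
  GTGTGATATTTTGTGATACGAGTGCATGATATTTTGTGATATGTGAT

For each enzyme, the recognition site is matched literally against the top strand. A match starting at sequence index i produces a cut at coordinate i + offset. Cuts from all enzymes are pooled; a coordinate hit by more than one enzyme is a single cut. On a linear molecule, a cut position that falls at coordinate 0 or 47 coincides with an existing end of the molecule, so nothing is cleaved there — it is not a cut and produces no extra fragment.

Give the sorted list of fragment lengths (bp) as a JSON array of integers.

[1,10,11,12,13]

Site scan:
  JekIII GAGT/4: at [19] ⇒ [23]
  XjeIX TGTGATA/0: at [1, 11, 34] ⇒ [1, 11, 34]

All cut coordinates (distinct, sorted): [1, 11, 23, 34]

Fragments:
  [0,1): 1 bp
  [1,11): 10 bp
  [11,23): 12 bp
  [23,34): 11 bp
  [34,47): 13 bp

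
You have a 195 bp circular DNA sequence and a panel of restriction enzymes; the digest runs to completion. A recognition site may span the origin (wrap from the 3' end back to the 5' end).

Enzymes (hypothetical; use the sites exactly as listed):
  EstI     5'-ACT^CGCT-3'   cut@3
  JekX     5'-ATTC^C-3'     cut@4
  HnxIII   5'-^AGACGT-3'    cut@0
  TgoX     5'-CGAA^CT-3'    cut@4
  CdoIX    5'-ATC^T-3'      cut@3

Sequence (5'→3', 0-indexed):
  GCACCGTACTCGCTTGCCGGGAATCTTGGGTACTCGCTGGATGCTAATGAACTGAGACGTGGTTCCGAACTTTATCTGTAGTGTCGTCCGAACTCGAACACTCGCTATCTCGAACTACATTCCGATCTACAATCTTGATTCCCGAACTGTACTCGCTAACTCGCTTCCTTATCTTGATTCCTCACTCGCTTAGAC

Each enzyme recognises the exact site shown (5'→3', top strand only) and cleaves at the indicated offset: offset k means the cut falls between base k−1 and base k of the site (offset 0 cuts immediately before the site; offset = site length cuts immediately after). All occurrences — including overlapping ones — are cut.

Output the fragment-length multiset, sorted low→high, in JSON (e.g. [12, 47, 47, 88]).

[5,5,5,6,7,7,7,7,7,7,8,8,9,10,12,15,15,16,19,20]

Site scan:
  EstI ACTCGCT/3: at [7, 31, 99, 150, 158, 183] ⇒ [10, 34, 102, 153, 161, 186]
  JekX ATTCC/4: at [118, 137, 176] ⇒ [122, 141, 180]
  HnxIII AGACGT/0: at [54] ⇒ [54]
  TgoX CGAACT/4: at [65, 88, 110, 142] ⇒ [69, 92, 114, 146]
  CdoIX ATCT/3: at [22, 73, 106, 124, 131, 170] ⇒ [25, 76, 109, 127, 134, 173]

Pooled cuts: [10, 25, 34, 54, 69, 76, 92, 102, 109, 114, 122, 127, 134, 141, 146, 153, 161, 173, 180, 186]

Fragments:
  10→25: 15 bp
  25→34: 9 bp
  34→54: 20 bp
  54→69: 15 bp
  69→76: 7 bp
  76→92: 16 bp
  92→102: 10 bp
  102→109: 7 bp
  109→114: 5 bp
  114→122: 8 bp
  122→127: 5 bp
  127→134: 7 bp
  134→141: 7 bp
  141→146: 5 bp
  146→153: 7 bp
  153→161: 8 bp
  161→173: 12 bp
  173→180: 7 bp
  180→186: 6 bp
  186→10 (wrap): 195-186+10 = 19 bp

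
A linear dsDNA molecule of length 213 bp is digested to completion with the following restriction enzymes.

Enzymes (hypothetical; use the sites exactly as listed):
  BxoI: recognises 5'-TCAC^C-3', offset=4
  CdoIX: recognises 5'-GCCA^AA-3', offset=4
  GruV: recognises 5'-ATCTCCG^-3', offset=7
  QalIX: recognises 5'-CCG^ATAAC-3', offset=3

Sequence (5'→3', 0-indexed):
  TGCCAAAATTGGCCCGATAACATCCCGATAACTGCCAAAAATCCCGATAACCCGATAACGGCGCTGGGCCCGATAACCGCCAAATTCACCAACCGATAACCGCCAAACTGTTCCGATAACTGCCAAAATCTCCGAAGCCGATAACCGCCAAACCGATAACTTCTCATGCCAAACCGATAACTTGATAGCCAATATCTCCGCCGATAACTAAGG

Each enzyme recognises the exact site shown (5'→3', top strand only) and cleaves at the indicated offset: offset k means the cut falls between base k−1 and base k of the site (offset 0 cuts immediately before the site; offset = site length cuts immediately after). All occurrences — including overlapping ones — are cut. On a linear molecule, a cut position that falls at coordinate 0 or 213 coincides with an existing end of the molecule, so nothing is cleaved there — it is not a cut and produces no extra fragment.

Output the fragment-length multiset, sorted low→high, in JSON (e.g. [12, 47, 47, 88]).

Scan for sites:
  BxoI (TCACC, off=4): starts [85] → cuts [89]
  CdoIX (GCCAAA, off=4): starts [1, 33, 78, 101, 121, 146, 167] → cuts [5, 37, 82, 105, 125, 150, 171]
  GruV (ATCTCCG, off=7): starts [127, 193] → cuts [134, 200]
  QalIX (CCGATAAC, off=3): starts [13, 24, 43, 51, 69, 92, 112, 137, 152, 173, 200] → cuts [16, 27, 46, 54, 72, 95, 115, 140, 155, 176, 203]

Pooled cuts: [5, 16, 27, 37, 46, 54, 72, 82, 89, 95, 105, 115, 125, 134, 140, 150, 155, 171, 176, 200, 203]

Fragment lengths:
  [0,5): 5 bp
  [5,16): 11 bp
  [16,27): 11 bp
  [27,37): 10 bp
  [37,46): 9 bp
  [46,54): 8 bp
  [54,72): 18 bp
  [72,82): 10 bp
  [82,89): 7 bp
  [89,95): 6 bp
  [95,105): 10 bp
  [105,115): 10 bp
  [115,125): 10 bp
  [125,134): 9 bp
  [134,140): 6 bp
  [140,150): 10 bp
  [150,155): 5 bp
  [155,171): 16 bp
  [171,176): 5 bp
  [176,200): 24 bp
  [200,203): 3 bp
  [203,213): 10 bp

[3,5,5,5,6,6,7,8,9,9,10,10,10,10,10,10,10,11,11,16,18,24]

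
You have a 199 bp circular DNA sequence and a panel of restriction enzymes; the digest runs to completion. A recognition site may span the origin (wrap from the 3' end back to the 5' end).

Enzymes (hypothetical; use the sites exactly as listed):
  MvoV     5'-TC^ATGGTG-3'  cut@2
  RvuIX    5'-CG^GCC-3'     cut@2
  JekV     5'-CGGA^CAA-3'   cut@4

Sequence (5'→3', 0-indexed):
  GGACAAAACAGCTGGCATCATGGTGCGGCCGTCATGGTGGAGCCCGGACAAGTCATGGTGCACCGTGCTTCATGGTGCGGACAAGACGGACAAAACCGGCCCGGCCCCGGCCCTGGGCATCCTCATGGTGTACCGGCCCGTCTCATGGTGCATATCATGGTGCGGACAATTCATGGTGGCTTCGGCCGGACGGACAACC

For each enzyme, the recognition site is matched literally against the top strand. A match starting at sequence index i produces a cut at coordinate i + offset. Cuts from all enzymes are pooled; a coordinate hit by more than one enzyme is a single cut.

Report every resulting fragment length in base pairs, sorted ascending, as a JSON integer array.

[5,6,6,6,6,8,8,8,9,9,10,10,10,11,12,12,15,15,16,17]

Per-enzyme occurrences:
  MvoV TCATGGTG/2: at [17, 31, 52, 69, 122, 142, 154, 170] ⇒ [19, 33, 54, 71, 124, 144, 156, 172]
  RvuIX CGGCC/2: at [25, 96, 101, 107, 133, 182] ⇒ [27, 98, 103, 109, 135, 184]
  JekV CGGACAA/4: at [44, 77, 86, 162, 190, 198] ⇒ [3, 48, 81, 90, 166, 194]

Pooled cuts: [3, 19, 27, 33, 48, 54, 71, 81, 90, 98, 103, 109, 124, 135, 144, 156, 166, 172, 184, 194]

Fragment lengths:
  3→19: 16 bp
  19→27: 8 bp
  27→33: 6 bp
  33→48: 15 bp
  48→54: 6 bp
  54→71: 17 bp
  71→81: 10 bp
  81→90: 9 bp
  90→98: 8 bp
  98→103: 5 bp
  103→109: 6 bp
  109→124: 15 bp
  124→135: 11 bp
  135→144: 9 bp
  144→156: 12 bp
  156→166: 10 bp
  166→172: 6 bp
  172→184: 12 bp
  184→194: 10 bp
  194→3 (wrap): 199-194+3 = 8 bp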